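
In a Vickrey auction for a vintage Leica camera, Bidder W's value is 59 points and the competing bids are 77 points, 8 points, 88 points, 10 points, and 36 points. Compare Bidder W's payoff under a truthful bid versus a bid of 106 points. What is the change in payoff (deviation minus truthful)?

The highest competing bid is 88 points.
Bidding truthfully at 59 points: the top bid is 88 points (a rival), so Bidder W loses. Payoff = 0 points.
Bidding 106 points: Bidder W has the top bid, wins, and pays the second-highest bid 88 points. Payoff = 59 points − 88 points = -29 points.
Change = -29 points − 0 points = -29 points.
Deviating from a truthful bid can only lose payoff in a second-price auction — never gain.

Payoff change: -29 points.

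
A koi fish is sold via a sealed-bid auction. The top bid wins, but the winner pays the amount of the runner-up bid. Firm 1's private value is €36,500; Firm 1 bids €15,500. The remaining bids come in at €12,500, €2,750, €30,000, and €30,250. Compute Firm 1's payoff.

Highest competing bid: €30,250.
Firm 1's bid €15,500 is not the highest, so Firm 1 loses, pays nothing, and earns zero payoff.

The bidder's payoff: €0.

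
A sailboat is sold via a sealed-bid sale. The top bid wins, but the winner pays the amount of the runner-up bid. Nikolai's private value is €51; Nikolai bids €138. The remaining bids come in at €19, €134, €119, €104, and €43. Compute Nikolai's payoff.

Payoff = -€83.

Highest competing bid: €134.
Nikolai's bid €138 is the highest overall, so Nikolai wins and pays the second-highest bid, €134.
Payoff = value − price = €51 − €134 = -€83.
Overbidding won the item at a price above value — truthful bidding would have avoided this loss.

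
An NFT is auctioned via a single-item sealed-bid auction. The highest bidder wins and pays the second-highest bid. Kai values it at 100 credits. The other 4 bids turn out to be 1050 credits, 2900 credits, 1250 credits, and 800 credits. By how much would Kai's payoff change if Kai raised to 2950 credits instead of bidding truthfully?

-2800 credits

The highest competing bid is 2900 credits.
Bidding truthfully at 100 credits: the top bid is 2900 credits (a rival), so Kai loses. Payoff = 0 credits.
Bidding 2950 credits: Kai has the top bid, wins, and pays the second-highest bid 2900 credits. Payoff = 100 credits − 2900 credits = -2800 credits.
Change = -2800 credits − 0 credits = -2800 credits.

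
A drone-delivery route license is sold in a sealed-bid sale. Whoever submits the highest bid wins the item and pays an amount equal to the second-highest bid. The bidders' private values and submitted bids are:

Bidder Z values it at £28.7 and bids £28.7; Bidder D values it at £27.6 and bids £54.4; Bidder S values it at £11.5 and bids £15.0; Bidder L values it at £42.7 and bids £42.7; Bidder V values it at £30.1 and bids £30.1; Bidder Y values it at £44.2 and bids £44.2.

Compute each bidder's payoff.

Ranking the bids: Bidder D £54.4; Bidder Y £44.2; Bidder L £42.7; Bidder V £30.1; Bidder Z £28.7; Bidder S £15.0.
Bidder D has the top bid and wins; the price is the second-highest bid, £44.2.
Bidder D's payoff = £27.6 − £44.2 = -£16.6. All other bidders lose, so their payoff is 0.

Payoffs: Bidder Z £0.0, Bidder D -£16.6, Bidder S £0.0, Bidder L £0.0, Bidder V £0.0, Bidder Y £0.0.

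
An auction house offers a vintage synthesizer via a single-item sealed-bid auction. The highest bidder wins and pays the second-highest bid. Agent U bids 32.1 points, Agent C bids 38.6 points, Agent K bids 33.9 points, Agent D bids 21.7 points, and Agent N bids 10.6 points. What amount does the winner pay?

33.9 points

Sorted high to low: Agent C 38.6 points; Agent K 33.9 points; Agent U 32.1 points; Agent D 21.7 points; Agent N 10.6 points.
Agent C has the highest bid, so Agent C wins.
The second-highest bid is 33.9 points, so that is what Agent C pays.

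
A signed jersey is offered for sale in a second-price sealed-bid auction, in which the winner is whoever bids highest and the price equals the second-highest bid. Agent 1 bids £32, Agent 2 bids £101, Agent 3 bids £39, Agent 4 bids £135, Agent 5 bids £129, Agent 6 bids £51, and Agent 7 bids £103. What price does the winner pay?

The winner pays £129.

Bids in descending order: Agent 4 £135, then Agent 5 £129, then Agent 7 £103, then Agent 2 £101, then Agent 6 £51, then Agent 3 £39, then Agent 1 £32.
Agent 4 is the highest bidder, so Agent 4 wins.
Under the second-price rule, the price is the second-highest bid: £129.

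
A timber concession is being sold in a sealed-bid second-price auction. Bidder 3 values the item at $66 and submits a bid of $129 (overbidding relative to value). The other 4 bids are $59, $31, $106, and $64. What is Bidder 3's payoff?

The bidder's payoff: -$40.

Highest competing bid: $106.
Bidder 3's bid $129 is the highest overall, so Bidder 3 wins and pays the second-highest bid, $106.
Payoff = value − price = $66 − $106 = -$40.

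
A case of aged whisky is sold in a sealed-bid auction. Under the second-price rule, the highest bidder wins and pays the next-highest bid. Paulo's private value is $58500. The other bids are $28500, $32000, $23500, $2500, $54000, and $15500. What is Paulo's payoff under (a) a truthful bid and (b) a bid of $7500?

The highest competing bid is $54000.
Bidding truthfully at $58500: Paulo has the top bid, wins, and pays the second-highest bid $54000. Payoff = $58500 − $54000 = $4500.
Bidding $7500: the top bid is $54000 (a rival), so Paulo loses. Payoff = $0.
This is the dominant-strategy logic: truthful bidding weakly beats any alternative.

Truthful: $4500; alternative: $0.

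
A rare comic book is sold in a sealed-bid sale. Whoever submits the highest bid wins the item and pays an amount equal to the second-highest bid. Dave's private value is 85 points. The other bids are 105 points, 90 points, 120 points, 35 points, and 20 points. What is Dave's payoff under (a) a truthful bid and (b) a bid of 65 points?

Truthful: 0 points; alternative: 0 points.

The highest competing bid is 120 points.
Bidding truthfully at 85 points: the top bid is 120 points (a rival), so Dave loses. Payoff = 0 points.
Bidding 65 points: the top bid is 120 points (a rival), so Dave loses. Payoff = 0 points.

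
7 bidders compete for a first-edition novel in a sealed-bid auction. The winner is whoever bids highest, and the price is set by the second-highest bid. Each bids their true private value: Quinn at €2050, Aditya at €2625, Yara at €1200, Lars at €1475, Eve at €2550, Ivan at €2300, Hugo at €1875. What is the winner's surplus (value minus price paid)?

Surplus = €75.

Ordered from highest: Aditya €2625 > Eve €2550 > Ivan €2300 > Quinn €2050 > Hugo €1875 > Lars €1475 > Yara €1200.
Aditya wins with the top bid and pays the second-highest, €2550.
Surplus = €2625 − €2550 = €75.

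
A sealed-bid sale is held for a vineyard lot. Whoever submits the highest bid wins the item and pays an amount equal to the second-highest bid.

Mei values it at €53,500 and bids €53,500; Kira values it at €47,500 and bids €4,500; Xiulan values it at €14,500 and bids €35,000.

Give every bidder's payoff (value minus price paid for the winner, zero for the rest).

Mei €18,500, Kira €0, Xiulan €0.

Sorted high to low: Mei €53,500; Xiulan €35,000; Kira €4,500.
Mei has the top bid and wins; the price is the second-highest bid, €35,000.
Mei's payoff = €53,500 − €35,000 = €18,500. All other bidders lose, so their payoff is 0.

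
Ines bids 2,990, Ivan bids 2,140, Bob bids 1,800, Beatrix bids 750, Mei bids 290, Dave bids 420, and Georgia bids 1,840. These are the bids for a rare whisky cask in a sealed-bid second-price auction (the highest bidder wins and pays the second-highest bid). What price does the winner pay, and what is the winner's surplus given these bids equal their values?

Sorted high to low: Ines 2,990; Ivan 2,140; Georgia 1,840; Bob 1,800; Beatrix 750; Dave 420; Mei 290.
Ines is the highest bidder, so Ines wins.
Under the second-price rule, the price is the second-highest bid: 2,140.
Surplus = 2,990 − 2,140 = 850.

The winner pays 2,140 for a surplus of 850.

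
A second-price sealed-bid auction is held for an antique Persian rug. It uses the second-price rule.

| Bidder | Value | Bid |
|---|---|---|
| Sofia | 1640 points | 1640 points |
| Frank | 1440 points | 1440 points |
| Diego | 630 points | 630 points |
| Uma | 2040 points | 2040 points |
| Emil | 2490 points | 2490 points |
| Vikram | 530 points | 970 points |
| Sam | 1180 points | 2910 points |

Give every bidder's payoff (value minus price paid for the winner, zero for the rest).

Payoffs: Sofia 0 points, Frank 0 points, Diego 0 points, Uma 0 points, Emil 0 points, Vikram 0 points, Sam -1310 points.

Bids in descending order: Sam 2910 points > Emil 2490 points > Uma 2040 points > Sofia 1640 points > Frank 1440 points > Vikram 970 points > Diego 630 points.
Sam has the top bid and wins; the price is the second-highest bid, 2490 points.
Sam's payoff = 1180 points − 2490 points = -1310 points. All other bidders lose, so their payoff is 0.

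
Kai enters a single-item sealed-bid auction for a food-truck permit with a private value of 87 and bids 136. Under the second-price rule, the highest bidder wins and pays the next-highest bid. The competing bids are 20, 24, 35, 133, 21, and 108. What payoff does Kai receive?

Kai's payoff: -46.

Highest competing bid: 133.
Kai's bid 136 is the highest overall, so Kai wins and pays the second-highest bid, 133.
Payoff = value − price = 87 − 133 = -46.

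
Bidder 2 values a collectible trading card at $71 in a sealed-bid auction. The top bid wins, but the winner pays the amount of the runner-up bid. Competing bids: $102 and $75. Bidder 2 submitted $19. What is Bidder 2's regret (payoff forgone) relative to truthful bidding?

The highest competing bid is $102.
Bidding truthfully at $71: the top bid is $102 (a rival), so Bidder 2 loses. Payoff = $0.
Bidding $19: the top bid is $102 (a rival), so Bidder 2 loses. Payoff = $0.
Regret = truthful payoff − actual payoff = $0 − $0 = $0.

Regret: $0.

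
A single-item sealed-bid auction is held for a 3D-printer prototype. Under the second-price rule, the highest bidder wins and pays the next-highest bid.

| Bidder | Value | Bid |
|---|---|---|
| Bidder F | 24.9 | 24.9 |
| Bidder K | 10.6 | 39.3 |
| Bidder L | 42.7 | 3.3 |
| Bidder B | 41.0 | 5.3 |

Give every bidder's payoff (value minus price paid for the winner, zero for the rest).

Ranking the bids: Bidder K 39.3 > Bidder F 24.9 > Bidder B 5.3 > Bidder L 3.3.
Bidder K has the top bid and wins; the price is the second-highest bid, 24.9.
Bidder K's payoff = 10.6 − 24.9 = -14.3. All other bidders lose, so their payoff is 0.

Bidder F 0.0, Bidder K -14.3, Bidder L 0.0, Bidder B 0.0.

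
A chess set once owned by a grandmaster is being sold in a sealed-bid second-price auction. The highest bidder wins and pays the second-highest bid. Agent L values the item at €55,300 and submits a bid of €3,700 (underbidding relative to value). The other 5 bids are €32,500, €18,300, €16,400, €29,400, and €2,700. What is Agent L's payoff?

Agent L's payoff: €0.

Highest competing bid: €32,500.
Agent L's bid €3,700 is not the highest, so Agent L loses, pays nothing, and earns zero payoff.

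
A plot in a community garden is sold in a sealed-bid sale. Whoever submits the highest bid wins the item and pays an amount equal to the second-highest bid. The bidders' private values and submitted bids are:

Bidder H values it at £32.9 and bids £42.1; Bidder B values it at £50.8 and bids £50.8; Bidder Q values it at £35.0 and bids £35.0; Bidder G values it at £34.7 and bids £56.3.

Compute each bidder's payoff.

Bids in descending order: Bidder G £56.3 > Bidder B £50.8 > Bidder H £42.1 > Bidder Q £35.0.
Bidder G has the top bid and wins; the price is the second-highest bid, £50.8.
Bidder G's payoff = £34.7 − £50.8 = -£16.1. All other bidders lose, so their payoff is 0.

Bidder H £0.0, Bidder B £0.0, Bidder Q £0.0, Bidder G -£16.1.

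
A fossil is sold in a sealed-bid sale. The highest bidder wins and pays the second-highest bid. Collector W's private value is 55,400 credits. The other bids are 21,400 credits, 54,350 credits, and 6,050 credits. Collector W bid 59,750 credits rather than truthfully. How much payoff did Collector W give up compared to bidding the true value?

The highest competing bid is 54,350 credits.
Bidding truthfully at 55,400 credits: Collector W has the top bid, wins, and pays the second-highest bid 54,350 credits. Payoff = 55,400 credits − 54,350 credits = 1,050 credits.
Bidding 59,750 credits: Collector W has the top bid, wins, and pays the second-highest bid 54,350 credits. Payoff = 55,400 credits − 54,350 credits = 1,050 credits.
Regret = truthful payoff − actual payoff = 1,050 credits − 1,050 credits = 0 credits.
The bid only affects whether you win, not the price — here both bids land on the same side of the top rival bid, so the deviation is payoff-neutral.

0 credits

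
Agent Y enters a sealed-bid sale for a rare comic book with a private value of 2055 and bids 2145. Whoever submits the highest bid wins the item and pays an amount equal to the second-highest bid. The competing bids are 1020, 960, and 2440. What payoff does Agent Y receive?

Highest competing bid: 2440.
Agent Y's bid 2145 is not the highest, so Agent Y loses, pays nothing, and earns zero payoff.

0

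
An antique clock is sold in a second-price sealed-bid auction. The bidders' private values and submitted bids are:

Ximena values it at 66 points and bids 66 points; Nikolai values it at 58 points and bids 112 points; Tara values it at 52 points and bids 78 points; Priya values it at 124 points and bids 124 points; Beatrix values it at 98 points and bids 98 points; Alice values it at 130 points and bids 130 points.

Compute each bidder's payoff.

Ranking the bids: Alice 130 points > Priya 124 points > Nikolai 112 points > Beatrix 98 points > Tara 78 points > Ximena 66 points.
Alice has the top bid and wins; the price is the second-highest bid, 124 points.
Alice's payoff = 130 points − 124 points = 6 points. All other bidders lose, so their payoff is 0.

Payoffs: Ximena 0 points, Nikolai 0 points, Tara 0 points, Priya 0 points, Beatrix 0 points, Alice 6 points.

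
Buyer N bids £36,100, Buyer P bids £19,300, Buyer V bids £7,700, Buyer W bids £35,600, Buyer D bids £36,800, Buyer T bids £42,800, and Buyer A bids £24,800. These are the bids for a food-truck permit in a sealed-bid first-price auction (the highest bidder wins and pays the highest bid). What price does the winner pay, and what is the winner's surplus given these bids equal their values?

The winner pays £42,800 for a surplus of £0.

Ranking the bids: Buyer T £42,800; Buyer D £36,800; Buyer N £36,100; Buyer W £35,600; Buyer A £24,800; Buyer P £19,300; Buyer V £7,700.
Buyer T is the highest bidder, so Buyer T wins.
Under the first-price rule, the price is the highest bid: £42,800.
Surplus = £42,800 − £42,800 = £0.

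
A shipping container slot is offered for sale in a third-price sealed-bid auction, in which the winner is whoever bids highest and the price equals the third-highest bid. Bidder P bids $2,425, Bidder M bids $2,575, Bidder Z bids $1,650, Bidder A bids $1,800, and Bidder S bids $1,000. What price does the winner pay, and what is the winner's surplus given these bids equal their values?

The winner pays $1,800 for a surplus of $775.

Sorted high to low: Bidder M $2,575; Bidder P $2,425; Bidder A $1,800; Bidder Z $1,650; Bidder S $1,000.
Bidder M is the highest bidder, so Bidder M wins.
Under the third-price rule, the price is the third-highest bid: $1,800.
Surplus = $2,575 − $1,800 = $775.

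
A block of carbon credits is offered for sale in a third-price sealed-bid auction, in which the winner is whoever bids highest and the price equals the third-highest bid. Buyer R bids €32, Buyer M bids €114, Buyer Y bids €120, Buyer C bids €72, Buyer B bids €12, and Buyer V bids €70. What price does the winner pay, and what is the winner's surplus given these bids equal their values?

The winner pays €72 for a surplus of €48.

Ordered from highest: Buyer Y €120, then Buyer M €114, then Buyer C €72, then Buyer V €70, then Buyer R €32, then Buyer B €12.
Buyer Y is the highest bidder, so Buyer Y wins.
Under the third-price rule, the price is the third-highest bid: €72.
Surplus = €120 − €72 = €48.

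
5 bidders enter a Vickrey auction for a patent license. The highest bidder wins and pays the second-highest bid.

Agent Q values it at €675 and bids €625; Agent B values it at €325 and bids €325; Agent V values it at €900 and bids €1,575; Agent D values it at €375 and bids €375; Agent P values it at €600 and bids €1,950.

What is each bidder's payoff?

Bids in descending order: Agent P €1,950; Agent V €1,575; Agent Q €625; Agent D €375; Agent B €325.
Agent P has the top bid and wins; the price is the second-highest bid, €1,575.
Agent P's payoff = €600 − €1,575 = -€975. All other bidders lose, so their payoff is 0.

Agent Q €0, Agent B €0, Agent V €0, Agent D €0, Agent P -€975.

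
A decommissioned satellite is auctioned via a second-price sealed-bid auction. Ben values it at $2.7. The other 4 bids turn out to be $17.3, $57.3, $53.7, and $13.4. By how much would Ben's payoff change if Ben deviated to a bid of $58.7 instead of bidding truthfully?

The highest competing bid is $57.3.
Bidding truthfully at $2.7: the top bid is $57.3 (a rival), so Ben loses. Payoff = $0.0.
Bidding $58.7: Ben has the top bid, wins, and pays the second-highest bid $57.3. Payoff = $2.7 − $57.3 = -$54.6.
Change = -$54.6 − $0.0 = -$54.6.
This is the dominant-strategy logic: truthful bidding weakly beats any alternative.

Payoff change: -$54.6.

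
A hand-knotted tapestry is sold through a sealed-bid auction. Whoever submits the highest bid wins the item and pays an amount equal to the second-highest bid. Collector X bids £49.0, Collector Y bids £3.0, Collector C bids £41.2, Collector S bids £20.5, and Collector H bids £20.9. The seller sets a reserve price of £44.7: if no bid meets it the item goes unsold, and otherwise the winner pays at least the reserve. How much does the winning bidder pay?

Ordered from highest: Collector X £49.0; Collector C £41.2; Collector H £20.9; Collector S £20.5; Collector Y £3.0.
Collector X has the highest bid, so Collector X wins.
The second-highest bid is £41.2, but the reserve £44.7 is higher, so the price is the reserve.

The winner pays £44.7.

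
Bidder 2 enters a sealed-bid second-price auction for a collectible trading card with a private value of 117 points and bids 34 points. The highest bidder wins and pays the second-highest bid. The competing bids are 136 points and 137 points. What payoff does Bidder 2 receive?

Highest competing bid: 137 points.
Bidder 2's bid 34 points is not the highest, so Bidder 2 loses, pays nothing, and earns zero payoff.

The bidder's payoff: 0 points.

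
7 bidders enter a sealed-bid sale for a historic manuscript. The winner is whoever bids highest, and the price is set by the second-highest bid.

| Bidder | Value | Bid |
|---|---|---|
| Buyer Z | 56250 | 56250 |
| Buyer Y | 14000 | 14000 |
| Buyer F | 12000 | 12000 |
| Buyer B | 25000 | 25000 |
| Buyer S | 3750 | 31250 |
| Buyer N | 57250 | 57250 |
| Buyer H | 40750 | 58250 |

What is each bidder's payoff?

Ranking the bids: Buyer H 58250, then Buyer N 57250, then Buyer Z 56250, then Buyer S 31250, then Buyer B 25000, then Buyer Y 14000, then Buyer F 12000.
Buyer H has the top bid and wins; the price is the second-highest bid, 57250.
Buyer H's payoff = 40750 − 57250 = -16500. All other bidders lose, so their payoff is 0.

Buyer Z 0, Buyer Y 0, Buyer F 0, Buyer B 0, Buyer S 0, Buyer N 0, Buyer H -16500.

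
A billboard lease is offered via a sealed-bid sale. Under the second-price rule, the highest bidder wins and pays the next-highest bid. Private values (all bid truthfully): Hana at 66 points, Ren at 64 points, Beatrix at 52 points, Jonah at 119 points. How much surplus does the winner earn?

Sorted high to low: Jonah 119 points; Hana 66 points; Ren 64 points; Beatrix 52 points.
Jonah wins with the top bid and pays the second-highest, 66 points.
Surplus = 119 points − 66 points = 53 points.

Surplus = 53 points.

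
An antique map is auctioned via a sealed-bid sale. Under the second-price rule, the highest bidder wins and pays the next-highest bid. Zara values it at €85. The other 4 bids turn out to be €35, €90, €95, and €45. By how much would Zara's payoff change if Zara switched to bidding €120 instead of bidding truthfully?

-€10

The highest competing bid is €95.
Bidding truthfully at €85: the top bid is €95 (a rival), so Zara loses. Payoff = €0.
Bidding €120: Zara has the top bid, wins, and pays the second-highest bid €95. Payoff = €85 − €95 = -€10.
Change = -€10 − €0 = -€10.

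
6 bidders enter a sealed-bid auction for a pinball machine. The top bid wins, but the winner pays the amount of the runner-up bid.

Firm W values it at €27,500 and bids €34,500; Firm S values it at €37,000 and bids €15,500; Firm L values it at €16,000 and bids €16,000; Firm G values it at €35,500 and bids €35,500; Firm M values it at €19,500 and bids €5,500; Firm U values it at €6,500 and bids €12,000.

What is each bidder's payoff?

Payoffs: Firm W €0, Firm S €0, Firm L €0, Firm G €1,000, Firm M €0, Firm U €0.

Sorted high to low: Firm G €35,500; Firm W €34,500; Firm L €16,000; Firm S €15,500; Firm U €12,000; Firm M €5,500.
Firm G has the top bid and wins; the price is the second-highest bid, €34,500.
Firm G's payoff = €35,500 − €34,500 = €1,000. All other bidders lose, so their payoff is 0.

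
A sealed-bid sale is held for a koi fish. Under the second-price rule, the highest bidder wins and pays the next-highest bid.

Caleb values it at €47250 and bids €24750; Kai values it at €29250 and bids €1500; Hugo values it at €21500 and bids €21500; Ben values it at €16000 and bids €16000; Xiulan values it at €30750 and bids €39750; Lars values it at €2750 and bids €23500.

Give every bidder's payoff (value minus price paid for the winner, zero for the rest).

Bids in descending order: Xiulan €39750; Caleb €24750; Lars €23500; Hugo €21500; Ben €16000; Kai €1500.
Xiulan has the top bid and wins; the price is the second-highest bid, €24750.
Xiulan's payoff = €30750 − €24750 = €6000. All other bidders lose, so their payoff is 0.

Caleb €0, Kai €0, Hugo €0, Ben €0, Xiulan €6000, Lars €0.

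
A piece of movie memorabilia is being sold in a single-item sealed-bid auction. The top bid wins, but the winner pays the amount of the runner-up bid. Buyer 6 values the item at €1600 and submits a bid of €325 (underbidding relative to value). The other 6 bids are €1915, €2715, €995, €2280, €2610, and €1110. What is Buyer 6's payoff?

€0

Highest competing bid: €2715.
Buyer 6's bid €325 is not the highest, so Buyer 6 loses, pays nothing, and earns zero payoff.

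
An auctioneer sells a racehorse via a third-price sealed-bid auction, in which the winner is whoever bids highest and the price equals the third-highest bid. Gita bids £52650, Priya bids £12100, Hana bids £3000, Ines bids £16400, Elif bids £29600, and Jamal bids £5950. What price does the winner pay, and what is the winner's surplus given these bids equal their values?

The winner pays £16400 for a surplus of £36250.

Ordered from highest: Gita £52650; Elif £29600; Ines £16400; Priya £12100; Jamal £5950; Hana £3000.
Gita is the highest bidder, so Gita wins.
Under the third-price rule, the price is the third-highest bid: £16400.
Surplus = £52650 − £16400 = £36250.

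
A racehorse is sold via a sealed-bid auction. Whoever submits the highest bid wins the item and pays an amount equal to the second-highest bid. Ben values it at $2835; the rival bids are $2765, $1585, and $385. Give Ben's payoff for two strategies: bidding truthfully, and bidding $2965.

The highest competing bid is $2765.
Bidding truthfully at $2835: Ben has the top bid, wins, and pays the second-highest bid $2765. Payoff = $2835 − $2765 = $70.
Bidding $2965: Ben has the top bid, wins, and pays the second-highest bid $2765. Payoff = $2835 − $2765 = $70.

Truthful: $70; alternative: $70.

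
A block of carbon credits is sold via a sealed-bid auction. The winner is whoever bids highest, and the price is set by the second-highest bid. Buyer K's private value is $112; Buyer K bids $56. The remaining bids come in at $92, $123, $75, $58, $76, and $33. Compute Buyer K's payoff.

$0

Highest competing bid: $123.
Buyer K's bid $56 is not the highest, so Buyer K loses, pays nothing, and earns zero payoff.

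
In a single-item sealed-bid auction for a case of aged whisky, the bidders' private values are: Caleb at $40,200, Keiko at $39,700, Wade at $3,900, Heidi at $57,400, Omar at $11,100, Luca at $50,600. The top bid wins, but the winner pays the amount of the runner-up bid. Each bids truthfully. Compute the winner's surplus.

Sorted high to low: Heidi $57,400 > Luca $50,600 > Caleb $40,200 > Keiko $39,700 > Omar $11,100 > Wade $3,900.
Heidi wins with the top bid and pays the second-highest, $50,600.
Surplus = $57,400 − $50,600 = $6,800.

Winner's surplus: $6,800.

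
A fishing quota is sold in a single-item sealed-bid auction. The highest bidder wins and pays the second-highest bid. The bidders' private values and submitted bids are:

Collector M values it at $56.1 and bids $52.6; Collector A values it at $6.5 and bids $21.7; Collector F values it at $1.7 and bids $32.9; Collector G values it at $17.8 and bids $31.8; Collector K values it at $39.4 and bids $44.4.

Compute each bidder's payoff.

Collector M $11.7, Collector A $0.0, Collector F $0.0, Collector G $0.0, Collector K $0.0.

Ranking the bids: Collector M $52.6, then Collector K $44.4, then Collector F $32.9, then Collector G $31.8, then Collector A $21.7.
Collector M has the top bid and wins; the price is the second-highest bid, $44.4.
Collector M's payoff = $56.1 − $44.4 = $11.7. All other bidders lose, so their payoff is 0.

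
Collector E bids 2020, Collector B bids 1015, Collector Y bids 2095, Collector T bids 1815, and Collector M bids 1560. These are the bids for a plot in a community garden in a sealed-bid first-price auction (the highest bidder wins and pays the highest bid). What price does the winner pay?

Bids in descending order: Collector Y 2095, then Collector E 2020, then Collector T 1815, then Collector M 1560, then Collector B 1015.
Collector Y is the highest bidder, so Collector Y wins.
Under the first-price rule, the price is the highest bid: 2095.

2095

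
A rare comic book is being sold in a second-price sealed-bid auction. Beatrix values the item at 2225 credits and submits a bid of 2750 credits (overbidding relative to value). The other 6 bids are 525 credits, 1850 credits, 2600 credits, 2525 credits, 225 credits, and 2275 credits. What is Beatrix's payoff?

Highest competing bid: 2600 credits.
Beatrix's bid 2750 credits is the highest overall, so Beatrix wins and pays the second-highest bid, 2600 credits.
Payoff = value − price = 2225 credits − 2600 credits = -375 credits.

Payoff = -375 credits.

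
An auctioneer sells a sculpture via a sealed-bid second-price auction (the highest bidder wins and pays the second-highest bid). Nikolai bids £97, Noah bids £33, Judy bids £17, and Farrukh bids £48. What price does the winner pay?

Price paid: £48.

Ordered from highest: Nikolai £97; Farrukh £48; Noah £33; Judy £17.
Nikolai is the highest bidder, so Nikolai wins.
Under the second-price rule, the price is the second-highest bid: £48.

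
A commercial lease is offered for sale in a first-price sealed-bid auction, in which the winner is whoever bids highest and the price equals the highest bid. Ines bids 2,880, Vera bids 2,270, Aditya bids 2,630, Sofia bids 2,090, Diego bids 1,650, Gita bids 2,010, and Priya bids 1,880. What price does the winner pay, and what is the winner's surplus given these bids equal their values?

Ordered from highest: Ines 2,880, then Aditya 2,630, then Vera 2,270, then Sofia 2,090, then Gita 2,010, then Priya 1,880, then Diego 1,650.
Ines is the highest bidder, so Ines wins.
Under the first-price rule, the price is the highest bid: 2,880.
Surplus = 2,880 − 2,880 = 0.

The winner pays 2,880 for a surplus of 0.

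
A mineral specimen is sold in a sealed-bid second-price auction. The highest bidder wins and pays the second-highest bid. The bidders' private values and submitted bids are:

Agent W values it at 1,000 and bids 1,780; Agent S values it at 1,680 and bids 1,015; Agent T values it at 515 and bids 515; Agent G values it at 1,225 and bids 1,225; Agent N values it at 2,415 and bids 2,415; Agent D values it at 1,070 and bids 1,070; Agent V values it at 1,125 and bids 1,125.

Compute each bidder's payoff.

Sorted high to low: Agent N 2,415; Agent W 1,780; Agent G 1,225; Agent V 1,125; Agent D 1,070; Agent S 1,015; Agent T 515.
Agent N has the top bid and wins; the price is the second-highest bid, 1,780.
Agent N's payoff = 2,415 − 1,780 = 635. All other bidders lose, so their payoff is 0.

Payoffs: Agent W 0, Agent S 0, Agent T 0, Agent G 0, Agent N 635, Agent D 0, Agent V 0.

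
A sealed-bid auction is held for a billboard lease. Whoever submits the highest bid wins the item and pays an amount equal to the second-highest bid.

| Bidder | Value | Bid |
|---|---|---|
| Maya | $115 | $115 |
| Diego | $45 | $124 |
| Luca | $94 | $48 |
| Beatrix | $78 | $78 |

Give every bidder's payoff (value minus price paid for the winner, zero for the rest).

Ranking the bids: Diego $124 > Maya $115 > Beatrix $78 > Luca $48.
Diego has the top bid and wins; the price is the second-highest bid, $115.
Diego's payoff = $45 − $115 = -$70. All other bidders lose, so their payoff is 0.

Payoffs: Maya $0, Diego -$70, Luca $0, Beatrix $0.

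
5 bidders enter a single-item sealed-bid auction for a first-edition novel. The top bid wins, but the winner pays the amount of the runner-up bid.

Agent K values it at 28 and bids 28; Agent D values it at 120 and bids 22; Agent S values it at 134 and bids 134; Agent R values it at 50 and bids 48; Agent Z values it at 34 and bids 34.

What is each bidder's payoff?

Ranking the bids: Agent S 134 > Agent R 48 > Agent Z 34 > Agent K 28 > Agent D 22.
Agent S has the top bid and wins; the price is the second-highest bid, 48.
Agent S's payoff = 134 − 48 = 86. All other bidders lose, so their payoff is 0.

Agent K 0, Agent D 0, Agent S 86, Agent R 0, Agent Z 0.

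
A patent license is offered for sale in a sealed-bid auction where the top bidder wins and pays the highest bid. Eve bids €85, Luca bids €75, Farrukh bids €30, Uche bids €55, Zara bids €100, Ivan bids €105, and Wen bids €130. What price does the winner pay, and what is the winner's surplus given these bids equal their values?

The winner pays €130 for a surplus of €0.

Sorted high to low: Wen €130; Ivan €105; Zara €100; Eve €85; Luca €75; Uche €55; Farrukh €30.
Wen is the highest bidder, so Wen wins.
Under the first-price rule, the price is the highest bid: €130.
Surplus = €130 − €130 = €0.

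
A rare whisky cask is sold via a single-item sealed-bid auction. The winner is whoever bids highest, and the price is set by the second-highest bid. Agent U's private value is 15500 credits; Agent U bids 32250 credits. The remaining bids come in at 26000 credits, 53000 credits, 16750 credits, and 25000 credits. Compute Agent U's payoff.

Agent U's payoff: 0 credits.

Highest competing bid: 53000 credits.
Agent U's bid 32250 credits is not the highest, so Agent U loses, pays nothing, and earns zero payoff.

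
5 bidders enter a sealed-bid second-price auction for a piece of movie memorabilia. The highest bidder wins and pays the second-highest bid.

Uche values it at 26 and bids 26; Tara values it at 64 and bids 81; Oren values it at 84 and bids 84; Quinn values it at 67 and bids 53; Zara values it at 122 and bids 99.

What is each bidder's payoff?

Payoffs: Uche 0, Tara 0, Oren 0, Quinn 0, Zara 38.

Ordered from highest: Zara 99 > Oren 84 > Tara 81 > Quinn 53 > Uche 26.
Zara has the top bid and wins; the price is the second-highest bid, 84.
Zara's payoff = 122 − 84 = 38. All other bidders lose, so their payoff is 0.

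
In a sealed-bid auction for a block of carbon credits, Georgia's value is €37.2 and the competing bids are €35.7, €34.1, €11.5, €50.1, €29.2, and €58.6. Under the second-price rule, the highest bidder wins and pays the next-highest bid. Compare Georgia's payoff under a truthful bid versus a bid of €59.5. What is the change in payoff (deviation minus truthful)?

-€21.4

The highest competing bid is €58.6.
Bidding truthfully at €37.2: the top bid is €58.6 (a rival), so Georgia loses. Payoff = €0.0.
Bidding €59.5: Georgia has the top bid, wins, and pays the second-highest bid €58.6. Payoff = €37.2 − €58.6 = -€21.4.
Change = -€21.4 − €0.0 = -€21.4.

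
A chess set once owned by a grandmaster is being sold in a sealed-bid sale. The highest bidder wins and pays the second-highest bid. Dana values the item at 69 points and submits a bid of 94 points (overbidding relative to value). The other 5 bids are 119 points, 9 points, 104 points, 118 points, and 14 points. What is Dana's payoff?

0 points

Highest competing bid: 119 points.
Dana's bid 94 points is not the highest, so Dana loses, pays nothing, and earns zero payoff.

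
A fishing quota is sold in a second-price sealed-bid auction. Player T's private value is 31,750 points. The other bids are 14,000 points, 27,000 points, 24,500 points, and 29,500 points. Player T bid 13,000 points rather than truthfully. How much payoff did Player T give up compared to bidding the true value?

The highest competing bid is 29,500 points.
Bidding truthfully at 31,750 points: Player T has the top bid, wins, and pays the second-highest bid 29,500 points. Payoff = 31,750 points − 29,500 points = 2,250 points.
Bidding 13,000 points: the top bid is 29,500 points (a rival), so Player T loses. Payoff = 0 points.
Regret = truthful payoff − actual payoff = 2,250 points − 0 points = 2,250 points.

Payoff forgone: 2,250 points.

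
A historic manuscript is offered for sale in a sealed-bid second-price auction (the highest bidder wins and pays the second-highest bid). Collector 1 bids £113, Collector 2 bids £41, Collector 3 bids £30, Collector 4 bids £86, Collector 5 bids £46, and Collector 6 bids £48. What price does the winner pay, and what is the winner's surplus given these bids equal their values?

The winner pays £86 for a surplus of £27.

Sorted high to low: Collector 1 £113; Collector 4 £86; Collector 6 £48; Collector 5 £46; Collector 2 £41; Collector 3 £30.
Collector 1 is the highest bidder, so Collector 1 wins.
Under the second-price rule, the price is the second-highest bid: £86.
Surplus = £113 − £86 = £27.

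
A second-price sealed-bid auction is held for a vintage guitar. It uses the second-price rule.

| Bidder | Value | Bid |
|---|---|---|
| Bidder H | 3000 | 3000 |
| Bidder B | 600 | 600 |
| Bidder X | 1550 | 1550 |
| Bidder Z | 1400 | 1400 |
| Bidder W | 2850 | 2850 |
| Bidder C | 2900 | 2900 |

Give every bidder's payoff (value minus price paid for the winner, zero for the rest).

Ordered from highest: Bidder H 3000; Bidder C 2900; Bidder W 2850; Bidder X 1550; Bidder Z 1400; Bidder B 600.
Bidder H has the top bid and wins; the price is the second-highest bid, 2900.
Bidder H's payoff = 3000 − 2900 = 100. All other bidders lose, so their payoff is 0.

Payoffs: Bidder H 100, Bidder B 0, Bidder X 0, Bidder Z 0, Bidder W 0, Bidder C 0.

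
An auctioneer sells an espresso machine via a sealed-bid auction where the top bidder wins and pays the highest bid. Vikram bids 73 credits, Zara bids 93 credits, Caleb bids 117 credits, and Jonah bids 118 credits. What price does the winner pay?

The winner pays 118 credits.

Sorted high to low: Jonah 118 credits; Caleb 117 credits; Zara 93 credits; Vikram 73 credits.
Jonah is the highest bidder, so Jonah wins.
Under the first-price rule, the price is the highest bid: 118 credits.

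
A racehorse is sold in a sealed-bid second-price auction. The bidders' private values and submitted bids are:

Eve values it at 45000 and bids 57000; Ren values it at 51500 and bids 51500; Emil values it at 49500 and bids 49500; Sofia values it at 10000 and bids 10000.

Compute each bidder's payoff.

Eve -6500, Ren 0, Emil 0, Sofia 0.

Ranking the bids: Eve 57000 > Ren 51500 > Emil 49500 > Sofia 10000.
Eve has the top bid and wins; the price is the second-highest bid, 51500.
Eve's payoff = 45000 − 51500 = -6500. All other bidders lose, so their payoff is 0.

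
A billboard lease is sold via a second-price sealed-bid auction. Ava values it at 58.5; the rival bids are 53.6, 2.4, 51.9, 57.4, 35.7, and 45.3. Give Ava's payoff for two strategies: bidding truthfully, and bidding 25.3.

(a) 1.1  (b) 0.0

The highest competing bid is 57.4.
Bidding truthfully at 58.5: Ava has the top bid, wins, and pays the second-highest bid 57.4. Payoff = 58.5 − 57.4 = 1.1.
Bidding 25.3: the top bid is 57.4 (a rival), so Ava loses. Payoff = 0.0.
Deviating from a truthful bid can only lose payoff in a second-price auction — never gain.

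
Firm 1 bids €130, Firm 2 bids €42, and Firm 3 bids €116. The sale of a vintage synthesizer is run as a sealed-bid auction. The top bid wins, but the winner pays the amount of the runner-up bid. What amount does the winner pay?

Sorted high to low: Firm 1 €130, then Firm 3 €116, then Firm 2 €42.
Firm 1 has the highest bid, so Firm 1 wins.
The second-highest bid is €116, so that is what Firm 1 pays.

€116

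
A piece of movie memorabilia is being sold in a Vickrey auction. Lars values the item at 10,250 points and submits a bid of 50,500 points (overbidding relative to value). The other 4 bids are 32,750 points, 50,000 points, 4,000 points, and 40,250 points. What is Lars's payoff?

Lars's payoff: -39,750 points.

Highest competing bid: 50,000 points.
Lars's bid 50,500 points is the highest overall, so Lars wins and pays the second-highest bid, 50,000 points.
Payoff = value − price = 10,250 points − 50,000 points = -39,750 points.
Overbidding won the item at a price above value — truthful bidding would have avoided this loss.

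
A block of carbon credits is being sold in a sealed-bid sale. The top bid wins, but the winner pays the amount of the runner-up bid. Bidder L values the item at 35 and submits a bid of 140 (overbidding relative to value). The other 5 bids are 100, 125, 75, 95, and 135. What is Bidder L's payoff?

Bidder L's payoff: -100.

Highest competing bid: 135.
Bidder L's bid 140 is the highest overall, so Bidder L wins and pays the second-highest bid, 135.
Payoff = value − price = 35 − 135 = -100.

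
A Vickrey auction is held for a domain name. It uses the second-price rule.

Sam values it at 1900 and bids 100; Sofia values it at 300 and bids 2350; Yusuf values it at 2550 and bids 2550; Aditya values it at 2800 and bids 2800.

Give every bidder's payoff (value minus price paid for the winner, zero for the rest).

Bids in descending order: Aditya 2800, then Yusuf 2550, then Sofia 2350, then Sam 100.
Aditya has the top bid and wins; the price is the second-highest bid, 2550.
Aditya's payoff = 2800 − 2550 = 250. All other bidders lose, so their payoff is 0.

Sam 0, Sofia 0, Yusuf 0, Aditya 250.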